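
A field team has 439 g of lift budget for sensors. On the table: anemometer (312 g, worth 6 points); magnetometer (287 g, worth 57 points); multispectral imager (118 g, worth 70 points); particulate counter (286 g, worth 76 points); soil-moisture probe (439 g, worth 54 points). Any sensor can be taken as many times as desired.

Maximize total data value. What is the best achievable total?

The ratio ordering already packs tightly: 3×multispectral imager, 354 g, 210.
That's the maximum — no swap from here does better than 210.

210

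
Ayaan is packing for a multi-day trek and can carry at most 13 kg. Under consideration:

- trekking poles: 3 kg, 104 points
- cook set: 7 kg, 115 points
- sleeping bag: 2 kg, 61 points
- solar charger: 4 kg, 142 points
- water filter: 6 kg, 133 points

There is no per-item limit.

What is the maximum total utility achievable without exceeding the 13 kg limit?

By utility per kg: solar charger 35.50, trekking poles 34.67, sleeping bag 30.50, water filter 22.17 lead.
Taking the top-ratio items first gives 3×solar charger for 426 (12 kg).
Replace 2×solar charger with 3×trekking poles: the trade gains 28 net, giving 454 at 13 kg.
No other feasible combination exceeds 454.

454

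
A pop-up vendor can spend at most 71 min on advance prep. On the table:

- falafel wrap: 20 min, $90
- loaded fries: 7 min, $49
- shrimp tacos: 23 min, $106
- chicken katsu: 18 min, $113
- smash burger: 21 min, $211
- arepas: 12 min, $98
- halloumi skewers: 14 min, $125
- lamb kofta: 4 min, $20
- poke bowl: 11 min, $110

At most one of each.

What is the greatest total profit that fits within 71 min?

Taking loaded fries + smash burger + arepas + halloumi skewers + lamb kofta + poke bowl: 69 min used, 613 in profit.
No other feasible combination exceeds 613.

613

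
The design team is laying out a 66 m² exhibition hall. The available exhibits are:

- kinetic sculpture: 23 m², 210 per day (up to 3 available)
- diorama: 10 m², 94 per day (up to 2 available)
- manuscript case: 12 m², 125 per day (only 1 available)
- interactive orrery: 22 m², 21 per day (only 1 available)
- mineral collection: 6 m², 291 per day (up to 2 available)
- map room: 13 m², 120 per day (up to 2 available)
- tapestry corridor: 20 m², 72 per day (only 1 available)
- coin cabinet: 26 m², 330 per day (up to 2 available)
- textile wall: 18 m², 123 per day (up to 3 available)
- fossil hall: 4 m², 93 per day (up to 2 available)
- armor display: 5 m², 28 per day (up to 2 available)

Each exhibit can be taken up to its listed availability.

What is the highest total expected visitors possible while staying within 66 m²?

1286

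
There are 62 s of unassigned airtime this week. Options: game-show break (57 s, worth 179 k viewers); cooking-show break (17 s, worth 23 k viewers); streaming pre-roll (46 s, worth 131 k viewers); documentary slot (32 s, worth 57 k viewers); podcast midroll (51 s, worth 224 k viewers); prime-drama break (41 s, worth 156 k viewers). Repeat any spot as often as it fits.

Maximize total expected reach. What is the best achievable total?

224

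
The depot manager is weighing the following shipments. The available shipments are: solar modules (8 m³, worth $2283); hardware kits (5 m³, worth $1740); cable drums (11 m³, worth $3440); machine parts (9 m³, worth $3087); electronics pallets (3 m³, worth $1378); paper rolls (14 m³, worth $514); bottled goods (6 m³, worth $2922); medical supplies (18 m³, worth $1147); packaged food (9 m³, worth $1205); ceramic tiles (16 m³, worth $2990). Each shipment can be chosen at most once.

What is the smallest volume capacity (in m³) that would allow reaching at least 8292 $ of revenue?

Need the lightest bundle worth ≥ 8292.
solar modules + hardware kits + electronics pallets + bottled goods reaches 8323 using 22 m³.
Any bundle with less than 22 m³ falls short of 8292.

22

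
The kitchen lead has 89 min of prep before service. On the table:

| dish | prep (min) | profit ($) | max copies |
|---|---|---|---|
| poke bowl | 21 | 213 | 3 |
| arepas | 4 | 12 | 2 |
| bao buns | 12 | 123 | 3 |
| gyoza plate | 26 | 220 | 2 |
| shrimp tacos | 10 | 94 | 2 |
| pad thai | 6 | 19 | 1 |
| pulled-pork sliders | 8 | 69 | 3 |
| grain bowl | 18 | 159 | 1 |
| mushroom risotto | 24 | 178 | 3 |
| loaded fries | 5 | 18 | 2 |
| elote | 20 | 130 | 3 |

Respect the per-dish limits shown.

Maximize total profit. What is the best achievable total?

889

2×poke bowl + 3×bao buns + shrimp tacos uses 88 of the 89 min and totals 889.
Every other selection either busts 89 min or exceeds an availability limit or fails to beat 889.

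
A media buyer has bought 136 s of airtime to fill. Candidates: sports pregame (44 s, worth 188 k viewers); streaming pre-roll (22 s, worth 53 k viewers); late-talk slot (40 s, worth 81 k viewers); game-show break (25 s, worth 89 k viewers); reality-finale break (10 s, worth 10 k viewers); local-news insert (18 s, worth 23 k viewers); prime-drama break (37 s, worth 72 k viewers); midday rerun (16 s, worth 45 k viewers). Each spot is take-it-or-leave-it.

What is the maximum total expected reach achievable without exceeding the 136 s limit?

413

By expected reach per s: sports pregame 4.27, game-show break 3.56, midday rerun 2.81 lead.
Greedy by ratio would take sports pregame + streaming pre-roll + game-show break + reality-finale break + local-news insert + midday rerun: 135 s used, total 408.
The 40 s tied up in streaming pre-roll and local-news insert is better spent on late-talk slot — total rises to 413 (135 s).
Every other selection either busts 136 s or fails to beat 413.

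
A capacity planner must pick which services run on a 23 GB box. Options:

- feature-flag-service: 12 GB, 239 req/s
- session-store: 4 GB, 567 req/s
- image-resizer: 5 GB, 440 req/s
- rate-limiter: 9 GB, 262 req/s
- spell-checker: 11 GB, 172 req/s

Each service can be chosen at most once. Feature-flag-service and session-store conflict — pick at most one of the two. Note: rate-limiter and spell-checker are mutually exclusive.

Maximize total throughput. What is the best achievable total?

1269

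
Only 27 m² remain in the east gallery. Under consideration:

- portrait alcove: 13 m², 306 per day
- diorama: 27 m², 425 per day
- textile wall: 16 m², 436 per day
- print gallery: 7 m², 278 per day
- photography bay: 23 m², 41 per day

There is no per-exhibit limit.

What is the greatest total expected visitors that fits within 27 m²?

By expected visitors per m²: print gallery 39.71, textile wall 27.25, portrait alcove 23.54, diorama 15.74 lead.
Taking the top-ratio exhibits first gives 3×print gallery for 834 (21 m²).
The 7 m² tied up in print gallery is better spent on portrait alcove — total rises to 862 (27 m²).
Every other selection either busts 27 m² or fails to beat 862.

862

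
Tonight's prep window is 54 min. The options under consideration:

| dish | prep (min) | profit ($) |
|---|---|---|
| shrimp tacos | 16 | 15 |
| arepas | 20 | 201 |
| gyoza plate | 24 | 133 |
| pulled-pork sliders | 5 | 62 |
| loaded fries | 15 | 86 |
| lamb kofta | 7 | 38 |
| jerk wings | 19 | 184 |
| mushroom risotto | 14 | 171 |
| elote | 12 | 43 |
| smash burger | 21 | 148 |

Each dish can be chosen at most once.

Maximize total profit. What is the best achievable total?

556

A density-first pass picks arepas + pulled-pork sliders + loaded fries + mushroom risotto — 520 at 54 min.
Replace pulled-pork sliders and loaded fries with jerk wings: the trade gains 36 net, giving 556 at 53 min.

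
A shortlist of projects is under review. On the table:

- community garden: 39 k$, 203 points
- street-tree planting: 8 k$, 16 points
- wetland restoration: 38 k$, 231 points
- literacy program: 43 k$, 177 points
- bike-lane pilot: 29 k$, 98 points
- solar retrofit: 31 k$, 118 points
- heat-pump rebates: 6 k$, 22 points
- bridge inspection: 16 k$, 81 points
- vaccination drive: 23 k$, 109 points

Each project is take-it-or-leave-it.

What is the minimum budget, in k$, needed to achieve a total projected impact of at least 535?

99

Need the lightest bundle worth ≥ 535.
Taking community garden + wetland restoration + heat-pump rebates + bridge inspection gives 537 (≥ 535) for 99 k$.
Below 99 k$ the best achievable stays under 535.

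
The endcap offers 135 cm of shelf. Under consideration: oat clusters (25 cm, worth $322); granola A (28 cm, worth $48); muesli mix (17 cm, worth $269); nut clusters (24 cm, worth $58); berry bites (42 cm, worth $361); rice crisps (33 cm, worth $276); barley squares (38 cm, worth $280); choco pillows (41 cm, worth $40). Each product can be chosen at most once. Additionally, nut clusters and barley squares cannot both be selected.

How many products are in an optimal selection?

4

Best achievable weekly sales is 1232.
For example oat clusters + muesli mix + berry bites + barley squares achieves it, using 122 cm.
Any selection reaching 1232 contains exactly 4 products.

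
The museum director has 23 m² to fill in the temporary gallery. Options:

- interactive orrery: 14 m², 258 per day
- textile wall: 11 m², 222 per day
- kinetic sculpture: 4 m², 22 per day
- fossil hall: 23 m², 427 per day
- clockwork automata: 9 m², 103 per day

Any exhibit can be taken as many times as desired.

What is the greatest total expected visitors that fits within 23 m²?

444

2×textile wall uses 22 of the 23 m² and totals 444.
Nothing else within 23 m² beats 444.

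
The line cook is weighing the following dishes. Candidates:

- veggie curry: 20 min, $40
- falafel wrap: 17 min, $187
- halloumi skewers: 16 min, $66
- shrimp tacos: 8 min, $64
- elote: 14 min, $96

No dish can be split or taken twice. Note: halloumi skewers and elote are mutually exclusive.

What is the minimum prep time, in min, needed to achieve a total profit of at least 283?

Look for the lowest-prep combination reaching 283.
falafel wrap + elote reaches 283 using 31 min.
Any bundle with less than 31 min falls short of 283.

31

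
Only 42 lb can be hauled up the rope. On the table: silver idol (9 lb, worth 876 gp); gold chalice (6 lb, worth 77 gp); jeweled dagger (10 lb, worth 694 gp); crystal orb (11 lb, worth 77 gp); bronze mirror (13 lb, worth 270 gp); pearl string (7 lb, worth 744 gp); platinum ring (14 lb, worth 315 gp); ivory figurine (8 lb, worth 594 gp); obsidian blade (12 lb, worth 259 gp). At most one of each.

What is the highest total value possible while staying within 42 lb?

2985

Ranking by ratio (value/lb): pearl string 106.29, silver idol 97.33, ivory figurine 74.25.
Best packing: silver idol + gold chalice + jeweled dagger + pearl string + ivory figurine — 40 lb, 2985 total.
The closest alternative, silver idol + jeweled dagger + pearl string + ivory figurine, reaches only 2908.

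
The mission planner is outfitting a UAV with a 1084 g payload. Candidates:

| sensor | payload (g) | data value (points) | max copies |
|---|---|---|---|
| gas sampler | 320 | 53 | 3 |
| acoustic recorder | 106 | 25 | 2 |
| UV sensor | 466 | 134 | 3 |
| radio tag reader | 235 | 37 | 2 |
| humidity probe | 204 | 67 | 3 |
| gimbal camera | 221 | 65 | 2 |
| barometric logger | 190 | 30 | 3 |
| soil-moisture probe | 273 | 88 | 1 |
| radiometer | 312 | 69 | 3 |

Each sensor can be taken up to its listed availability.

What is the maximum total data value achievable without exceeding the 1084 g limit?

335

By data value per g: humidity probe 0.33, soil-moisture probe 0.32, gimbal camera 0.29 lead.
The ratio heuristic lands on acoustic recorder + 3×humidity probe + soil-moisture probe (314) but leaves 93 g idle.
Dropping acoustic recorder and soil-moisture probe frees 379 g; slotting in UV sensor (466 g) lifts the total to 335 at 1078 g.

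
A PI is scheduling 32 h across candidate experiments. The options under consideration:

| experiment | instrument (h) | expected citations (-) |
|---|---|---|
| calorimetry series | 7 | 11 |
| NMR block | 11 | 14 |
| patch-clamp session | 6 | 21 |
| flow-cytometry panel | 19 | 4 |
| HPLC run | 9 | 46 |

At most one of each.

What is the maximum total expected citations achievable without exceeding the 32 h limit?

81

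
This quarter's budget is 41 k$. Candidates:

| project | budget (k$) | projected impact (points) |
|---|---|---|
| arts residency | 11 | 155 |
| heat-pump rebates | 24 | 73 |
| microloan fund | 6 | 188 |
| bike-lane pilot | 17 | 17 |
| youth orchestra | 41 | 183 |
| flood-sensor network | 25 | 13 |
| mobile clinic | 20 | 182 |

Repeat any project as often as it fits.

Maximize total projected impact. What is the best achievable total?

Taking 6×microloan fund: 36 k$ used, 1128 in projected impact.
Nothing else within 41 k$ beats 1128.

1128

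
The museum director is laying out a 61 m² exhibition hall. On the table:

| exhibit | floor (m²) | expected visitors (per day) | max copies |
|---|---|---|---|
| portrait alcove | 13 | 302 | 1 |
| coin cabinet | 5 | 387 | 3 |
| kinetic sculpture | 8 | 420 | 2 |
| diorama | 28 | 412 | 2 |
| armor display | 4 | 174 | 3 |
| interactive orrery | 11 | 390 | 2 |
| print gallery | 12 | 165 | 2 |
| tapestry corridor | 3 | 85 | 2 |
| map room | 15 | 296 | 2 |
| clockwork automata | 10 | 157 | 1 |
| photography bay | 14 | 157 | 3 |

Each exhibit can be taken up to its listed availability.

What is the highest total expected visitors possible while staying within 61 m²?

Density check — coin cabinet 77.40, kinetic sculpture 52.50, armor display 43.50, interactive orrery 35.45 are the best per m².
A density-first pass picks 3×coin cabinet + 2×kinetic sculpture + 3×armor display + interactive orrery + 2×tapestry corridor — 3083 at 60 m².
Replace armor display and 2×tapestry corridor with interactive orrery: the trade gains 46 net, giving 3129 at 61 m².

3129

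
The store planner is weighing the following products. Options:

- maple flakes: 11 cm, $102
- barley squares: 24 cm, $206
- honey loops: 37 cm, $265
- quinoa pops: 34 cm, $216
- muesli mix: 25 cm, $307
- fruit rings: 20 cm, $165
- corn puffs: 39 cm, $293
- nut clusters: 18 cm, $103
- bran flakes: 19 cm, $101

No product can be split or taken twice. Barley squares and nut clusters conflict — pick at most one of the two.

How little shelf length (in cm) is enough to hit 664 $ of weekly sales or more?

69

Minimise cm subject to total weekly sales ≥ 664.
barley squares + muesli mix + fruit rings reaches 678 using 69 cm.
Any bundle with less than 69 cm falls short of 664.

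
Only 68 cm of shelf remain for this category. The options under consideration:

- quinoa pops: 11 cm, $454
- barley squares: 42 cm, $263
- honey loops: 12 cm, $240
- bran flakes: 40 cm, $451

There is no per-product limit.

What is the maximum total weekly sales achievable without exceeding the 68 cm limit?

2724

Taking 6×quinoa pops: 66 cm used, 2724 in weekly sales.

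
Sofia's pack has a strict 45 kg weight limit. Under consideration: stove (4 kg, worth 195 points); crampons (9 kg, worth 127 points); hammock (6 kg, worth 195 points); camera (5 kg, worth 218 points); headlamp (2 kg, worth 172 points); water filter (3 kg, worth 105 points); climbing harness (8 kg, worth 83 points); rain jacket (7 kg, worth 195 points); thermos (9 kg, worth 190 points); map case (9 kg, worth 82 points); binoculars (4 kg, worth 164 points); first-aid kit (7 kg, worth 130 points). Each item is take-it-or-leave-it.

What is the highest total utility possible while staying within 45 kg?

1459

Density check — headlamp 86.00, stove 48.75, camera 43.60, binoculars 41.00 are the best per kg.
A density-first pass picks stove + hammock + camera + headlamp + water filter + rain jacket + thermos + binoculars — 1434 at 40 kg.
The 3 kg tied up in water filter is better spent on first-aid kit — total rises to 1459 (44 kg).
Runner-up stove + hammock + camera + headlamp + water filter + rain jacket + thermos + binoculars tops out at 1434.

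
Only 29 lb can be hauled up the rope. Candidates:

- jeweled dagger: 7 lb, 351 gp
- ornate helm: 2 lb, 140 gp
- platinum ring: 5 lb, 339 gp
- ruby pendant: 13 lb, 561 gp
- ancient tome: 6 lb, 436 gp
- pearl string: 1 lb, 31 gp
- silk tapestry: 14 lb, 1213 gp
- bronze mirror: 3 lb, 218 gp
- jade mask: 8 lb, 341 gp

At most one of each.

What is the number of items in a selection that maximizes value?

5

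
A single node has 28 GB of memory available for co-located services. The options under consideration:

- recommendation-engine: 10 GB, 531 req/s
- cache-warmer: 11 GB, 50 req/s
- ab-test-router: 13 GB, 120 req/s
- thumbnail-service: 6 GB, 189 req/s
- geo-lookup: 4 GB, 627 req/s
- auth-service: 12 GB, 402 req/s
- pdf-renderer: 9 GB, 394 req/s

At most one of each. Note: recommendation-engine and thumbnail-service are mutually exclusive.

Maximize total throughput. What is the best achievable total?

The ratio heuristic lands on recommendation-engine + geo-lookup + pdf-renderer (1552) but leaves 5 GB idle.
Replace pdf-renderer with auth-service: the trade gains 8 net, giving 1560 at 26 GB.

1560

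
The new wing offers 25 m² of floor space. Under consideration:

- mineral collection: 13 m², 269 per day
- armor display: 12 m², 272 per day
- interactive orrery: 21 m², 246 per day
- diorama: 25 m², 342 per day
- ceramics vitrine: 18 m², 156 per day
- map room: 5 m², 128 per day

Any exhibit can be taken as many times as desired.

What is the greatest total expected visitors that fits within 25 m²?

640

Ranking by ratio (expected visitors/m²): map room 25.60, armor display 22.67, mineral collection 20.69.
Best packing: 5×map room — 25 m², 640 total.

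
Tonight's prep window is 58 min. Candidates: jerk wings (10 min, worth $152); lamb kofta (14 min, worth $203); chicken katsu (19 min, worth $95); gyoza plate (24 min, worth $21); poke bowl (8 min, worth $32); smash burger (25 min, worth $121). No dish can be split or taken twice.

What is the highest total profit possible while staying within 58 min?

508

Filling by ratio: jerk wings + lamb kofta + chicken katsu + poke bowl for 482, with 7 min left unused.
Replace chicken katsu with smash burger: the trade gains 26 net, giving 508 at 57 min.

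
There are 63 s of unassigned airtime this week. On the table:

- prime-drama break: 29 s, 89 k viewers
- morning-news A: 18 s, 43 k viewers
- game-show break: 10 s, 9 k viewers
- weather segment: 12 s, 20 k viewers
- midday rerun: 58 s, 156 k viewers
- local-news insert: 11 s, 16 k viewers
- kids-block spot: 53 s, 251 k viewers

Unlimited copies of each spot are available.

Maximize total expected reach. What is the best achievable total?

260

By expected reach per s: kids-block spot 4.74, prime-drama break 3.07, midday rerun 2.69, morning-news A 2.39 lead.
Game-show break + kids-block spot uses 63 of the 63 s and totals 260.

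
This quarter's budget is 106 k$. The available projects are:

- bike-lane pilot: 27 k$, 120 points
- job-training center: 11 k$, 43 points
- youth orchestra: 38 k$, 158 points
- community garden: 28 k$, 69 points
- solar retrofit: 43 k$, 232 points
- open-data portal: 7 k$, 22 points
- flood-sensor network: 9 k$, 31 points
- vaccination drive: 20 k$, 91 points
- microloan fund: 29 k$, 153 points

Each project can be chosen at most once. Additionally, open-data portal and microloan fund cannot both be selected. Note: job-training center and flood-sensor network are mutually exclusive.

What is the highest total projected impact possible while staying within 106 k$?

Taking job-training center + solar retrofit + vaccination drive + microloan fund: 103 k$ used, 519 in projected impact.

519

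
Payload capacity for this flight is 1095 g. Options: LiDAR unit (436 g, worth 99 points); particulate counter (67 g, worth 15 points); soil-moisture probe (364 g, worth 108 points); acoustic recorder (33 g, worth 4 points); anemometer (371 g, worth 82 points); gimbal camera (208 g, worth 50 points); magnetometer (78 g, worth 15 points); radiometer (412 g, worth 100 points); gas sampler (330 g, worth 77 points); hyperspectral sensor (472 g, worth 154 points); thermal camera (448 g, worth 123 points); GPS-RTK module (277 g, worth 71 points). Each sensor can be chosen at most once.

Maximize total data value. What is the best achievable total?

Taking soil-moisture probe + acoustic recorder + gimbal camera + hyperspectral sensor: 1077 g used, 316 in data value.

316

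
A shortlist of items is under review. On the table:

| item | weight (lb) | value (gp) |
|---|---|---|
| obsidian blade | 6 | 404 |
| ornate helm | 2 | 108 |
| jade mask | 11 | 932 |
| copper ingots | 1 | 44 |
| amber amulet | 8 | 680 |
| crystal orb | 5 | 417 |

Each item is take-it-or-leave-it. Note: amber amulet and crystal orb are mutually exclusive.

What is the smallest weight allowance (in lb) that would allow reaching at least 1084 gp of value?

14

Look for the lowest-weight combination reaching 1084.
ornate helm + jade mask + copper ingots: 1084 value at 14 lb.
Any bundle with less than 14 lb falls short of 1084.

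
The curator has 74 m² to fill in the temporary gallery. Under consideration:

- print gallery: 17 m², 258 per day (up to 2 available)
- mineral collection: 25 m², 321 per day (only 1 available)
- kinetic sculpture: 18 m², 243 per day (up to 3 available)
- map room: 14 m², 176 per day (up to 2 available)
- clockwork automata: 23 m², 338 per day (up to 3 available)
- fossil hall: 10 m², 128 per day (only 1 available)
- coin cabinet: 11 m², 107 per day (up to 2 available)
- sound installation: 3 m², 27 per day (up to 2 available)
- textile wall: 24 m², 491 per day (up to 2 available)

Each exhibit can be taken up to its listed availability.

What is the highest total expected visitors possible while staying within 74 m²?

1347

Taking the top-ratio exhibits first gives print gallery + 2×sound installation + 2×textile wall for 1294 (71 m²).
Replace print gallery and sound installation with clockwork automata: the trade gains 53 net, giving 1347 at 74 m².
That's the maximum — no swap from here does better than 1347.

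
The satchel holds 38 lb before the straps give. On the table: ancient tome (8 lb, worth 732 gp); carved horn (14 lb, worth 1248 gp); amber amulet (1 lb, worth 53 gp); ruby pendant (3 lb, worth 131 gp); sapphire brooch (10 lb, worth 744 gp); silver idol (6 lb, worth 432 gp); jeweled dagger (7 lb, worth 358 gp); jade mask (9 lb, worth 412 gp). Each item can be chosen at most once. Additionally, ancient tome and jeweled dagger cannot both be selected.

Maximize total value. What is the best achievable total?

Ancient tome + carved horn + sapphire brooch + silver idol uses 38 of the 38 lb and totals 3156.

3156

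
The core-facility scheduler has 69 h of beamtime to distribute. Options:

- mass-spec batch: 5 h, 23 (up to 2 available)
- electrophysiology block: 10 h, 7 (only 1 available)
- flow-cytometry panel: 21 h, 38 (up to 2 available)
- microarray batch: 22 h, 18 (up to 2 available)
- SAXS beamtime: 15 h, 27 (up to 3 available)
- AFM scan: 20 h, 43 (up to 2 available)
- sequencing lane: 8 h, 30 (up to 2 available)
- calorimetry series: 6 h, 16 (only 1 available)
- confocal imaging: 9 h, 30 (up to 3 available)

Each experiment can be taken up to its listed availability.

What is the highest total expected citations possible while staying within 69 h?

Ranking by ratio (expected citations/h): mass-spec batch 4.60, sequencing lane 3.75, confocal imaging 3.33.
Taking the top-ratio experiments first gives 2×mass-spec batch + electrophysiology block + 2×sequencing lane + calorimetry series + 3×confocal imaging for 219 (69 h).
Dropping electrophysiology block and calorimetry series frees 16 h; slotting in SAXS beamtime (15 h) lifts the total to 223 at 68 h.
No other feasible combination exceeds 223.

223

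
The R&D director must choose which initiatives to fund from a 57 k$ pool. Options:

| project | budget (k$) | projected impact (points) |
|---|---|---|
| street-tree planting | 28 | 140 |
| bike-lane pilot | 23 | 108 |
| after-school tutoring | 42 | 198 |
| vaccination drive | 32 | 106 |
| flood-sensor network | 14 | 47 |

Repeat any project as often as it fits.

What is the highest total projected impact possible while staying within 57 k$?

280

Taking 2×street-tree planting: 56 k$ used, 280 in projected impact.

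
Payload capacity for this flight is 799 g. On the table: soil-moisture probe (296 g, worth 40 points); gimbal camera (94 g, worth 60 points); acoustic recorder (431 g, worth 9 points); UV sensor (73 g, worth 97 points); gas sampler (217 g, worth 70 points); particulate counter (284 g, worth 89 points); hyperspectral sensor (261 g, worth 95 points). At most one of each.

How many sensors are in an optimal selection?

4

Best achievable data value is 341.
gimbal camera + UV sensor + particulate counter + hyperspectral sensor hits 341 at 712 g.
All optima have 4 sensors.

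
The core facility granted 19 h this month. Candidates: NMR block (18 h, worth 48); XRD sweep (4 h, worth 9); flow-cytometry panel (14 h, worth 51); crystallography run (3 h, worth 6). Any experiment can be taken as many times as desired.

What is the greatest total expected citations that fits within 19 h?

60

Density check — flow-cytometry panel 3.64, NMR block 2.67, XRD sweep 2.25, crystallography run 2.00 are the best per h.
XRD sweep + flow-cytometry panel uses 18 of the 19 h and totals 60.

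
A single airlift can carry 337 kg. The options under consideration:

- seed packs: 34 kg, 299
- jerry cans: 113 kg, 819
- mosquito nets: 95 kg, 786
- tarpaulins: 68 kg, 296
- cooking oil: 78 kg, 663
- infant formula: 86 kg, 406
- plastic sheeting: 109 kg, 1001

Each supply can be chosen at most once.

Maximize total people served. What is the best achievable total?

Ranking by ratio (people served/kg): plastic sheeting 9.18, seed packs 8.79, cooking oil 8.50, mosquito nets 8.27.
A density-first pass picks seed packs + mosquito nets + cooking oil + plastic sheeting — 2749 at 316 kg.
Replace mosquito nets with jerry cans: the trade gains 33 net, giving 2782 at 334 kg.
An exhaustive check of the 128 subsets confirms 2782.

2782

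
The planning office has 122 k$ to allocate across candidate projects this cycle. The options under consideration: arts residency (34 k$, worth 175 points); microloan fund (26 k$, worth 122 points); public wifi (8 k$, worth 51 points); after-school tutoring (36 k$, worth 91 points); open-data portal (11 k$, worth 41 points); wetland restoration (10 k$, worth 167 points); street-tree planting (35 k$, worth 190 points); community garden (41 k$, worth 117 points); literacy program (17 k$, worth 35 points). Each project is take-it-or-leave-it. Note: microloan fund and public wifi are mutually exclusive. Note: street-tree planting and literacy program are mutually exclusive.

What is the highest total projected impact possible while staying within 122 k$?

695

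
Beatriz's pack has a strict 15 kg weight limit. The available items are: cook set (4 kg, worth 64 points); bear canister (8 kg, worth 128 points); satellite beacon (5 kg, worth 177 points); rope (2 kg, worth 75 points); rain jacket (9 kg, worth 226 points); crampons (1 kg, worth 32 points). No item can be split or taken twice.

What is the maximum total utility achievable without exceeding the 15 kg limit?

435

Ranking by ratio (utility/kg): rope 37.50, satellite beacon 35.40, crampons 32.00, rain jacket 25.11.
The ratio heuristic lands on cook set + satellite beacon + rope + crampons (348) but leaves 3 kg idle.
Dropping cook set and rope frees 6 kg; slotting in rain jacket (9 kg) lifts the total to 435 at 15 kg.
The closest alternative, satellite beacon + rain jacket, reaches only 403.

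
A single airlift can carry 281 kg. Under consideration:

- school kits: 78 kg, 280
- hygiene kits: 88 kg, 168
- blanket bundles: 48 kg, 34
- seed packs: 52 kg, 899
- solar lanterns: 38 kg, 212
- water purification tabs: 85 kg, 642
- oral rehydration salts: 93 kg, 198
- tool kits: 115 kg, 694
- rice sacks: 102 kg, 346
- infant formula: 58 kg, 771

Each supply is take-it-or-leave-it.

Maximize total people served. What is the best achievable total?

A density-first pass picks blanket bundles + seed packs + solar lanterns + water purification tabs + infant formula — 2558 at 281 kg.
Dropping blanket bundles and solar lanterns frees 86 kg; slotting in school kits (78 kg) lifts the total to 2592 at 273 kg.

2592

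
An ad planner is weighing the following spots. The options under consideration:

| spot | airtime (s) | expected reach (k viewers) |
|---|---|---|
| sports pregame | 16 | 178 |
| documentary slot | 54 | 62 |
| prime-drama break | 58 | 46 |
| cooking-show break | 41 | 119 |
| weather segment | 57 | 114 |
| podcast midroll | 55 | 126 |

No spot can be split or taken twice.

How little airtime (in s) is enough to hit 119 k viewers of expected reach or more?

16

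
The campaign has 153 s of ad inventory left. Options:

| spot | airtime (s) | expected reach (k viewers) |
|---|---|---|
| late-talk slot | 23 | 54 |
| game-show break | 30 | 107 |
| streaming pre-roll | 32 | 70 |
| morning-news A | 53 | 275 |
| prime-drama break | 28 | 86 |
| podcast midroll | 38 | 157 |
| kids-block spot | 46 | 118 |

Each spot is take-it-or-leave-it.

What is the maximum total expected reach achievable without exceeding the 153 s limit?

The ratio ordering already packs tightly: game-show break + morning-news A + prime-drama break + podcast midroll, 149 s, 625.
That's the maximum — no swap from here does better than 625.

625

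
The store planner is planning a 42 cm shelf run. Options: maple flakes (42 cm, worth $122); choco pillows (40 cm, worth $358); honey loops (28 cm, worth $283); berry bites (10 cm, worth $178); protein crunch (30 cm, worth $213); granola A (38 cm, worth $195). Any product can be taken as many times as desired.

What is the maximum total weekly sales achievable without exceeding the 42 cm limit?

Best packing: 4×berry bites — 40 cm, 712 total.
Nothing else within 42 cm beats 712.

712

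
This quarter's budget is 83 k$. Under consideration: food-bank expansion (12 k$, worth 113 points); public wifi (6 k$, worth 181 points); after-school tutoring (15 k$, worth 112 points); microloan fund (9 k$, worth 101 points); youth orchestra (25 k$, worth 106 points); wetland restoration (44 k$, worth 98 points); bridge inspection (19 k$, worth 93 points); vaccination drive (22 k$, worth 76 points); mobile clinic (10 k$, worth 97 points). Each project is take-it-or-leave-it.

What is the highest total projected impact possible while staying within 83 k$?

Taking the top-ratio projects first gives food-bank expansion + public wifi + after-school tutoring + microloan fund + bridge inspection + mobile clinic for 697 (71 k$).
Replace bridge inspection with youth orchestra: the trade gains 13 net, giving 710 at 77 k$.
Next best is food-bank expansion + public wifi + after-school tutoring + microloan fund + bridge inspection + mobile clinic at 697 (71 k$) — short by 13.

710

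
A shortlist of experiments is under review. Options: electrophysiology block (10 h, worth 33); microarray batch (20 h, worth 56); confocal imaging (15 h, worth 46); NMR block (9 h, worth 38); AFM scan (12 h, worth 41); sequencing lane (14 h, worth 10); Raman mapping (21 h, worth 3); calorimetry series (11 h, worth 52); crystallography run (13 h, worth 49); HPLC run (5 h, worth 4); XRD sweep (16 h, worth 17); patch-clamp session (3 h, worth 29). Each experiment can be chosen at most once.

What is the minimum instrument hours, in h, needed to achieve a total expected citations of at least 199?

46

Minimise h subject to total expected citations ≥ 199.
electrophysiology block + NMR block + calorimetry series + crystallography run + patch-clamp session reaches 201 using 46 h.
Any bundle with less than 46 h falls short of 199.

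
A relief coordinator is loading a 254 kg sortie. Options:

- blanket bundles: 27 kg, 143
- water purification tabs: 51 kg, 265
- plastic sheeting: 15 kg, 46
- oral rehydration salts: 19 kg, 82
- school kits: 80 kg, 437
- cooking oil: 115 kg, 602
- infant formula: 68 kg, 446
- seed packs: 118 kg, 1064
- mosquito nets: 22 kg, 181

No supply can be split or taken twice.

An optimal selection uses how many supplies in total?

Best achievable people served is 1916.
One optimal bundle: blanket bundles + oral rehydration salts + infant formula + seed packs + mosquito nets (254 kg).
Every optimal selection uses 5 supplies.

5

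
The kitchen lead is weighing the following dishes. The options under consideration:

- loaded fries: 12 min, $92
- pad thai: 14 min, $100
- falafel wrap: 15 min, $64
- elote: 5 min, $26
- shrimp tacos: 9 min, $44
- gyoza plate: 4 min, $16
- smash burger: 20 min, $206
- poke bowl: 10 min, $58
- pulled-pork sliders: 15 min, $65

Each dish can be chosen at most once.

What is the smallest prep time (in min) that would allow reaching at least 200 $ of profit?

Look for the lowest-prep combination reaching 200.
Taking smash burger gives 206 (≥ 200) for 20 min.
Below 20 min the best achievable stays under 200.

20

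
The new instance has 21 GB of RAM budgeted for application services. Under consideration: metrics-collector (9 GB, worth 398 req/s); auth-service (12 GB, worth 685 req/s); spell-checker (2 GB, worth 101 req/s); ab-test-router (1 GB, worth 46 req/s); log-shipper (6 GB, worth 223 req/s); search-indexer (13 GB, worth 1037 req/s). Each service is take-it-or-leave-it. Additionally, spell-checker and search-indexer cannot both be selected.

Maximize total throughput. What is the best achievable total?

Ab-test-router + log-shipper + search-indexer uses 20 of the 21 GB and totals 1306.
Runner-up log-shipper + search-indexer tops out at 1260.

1306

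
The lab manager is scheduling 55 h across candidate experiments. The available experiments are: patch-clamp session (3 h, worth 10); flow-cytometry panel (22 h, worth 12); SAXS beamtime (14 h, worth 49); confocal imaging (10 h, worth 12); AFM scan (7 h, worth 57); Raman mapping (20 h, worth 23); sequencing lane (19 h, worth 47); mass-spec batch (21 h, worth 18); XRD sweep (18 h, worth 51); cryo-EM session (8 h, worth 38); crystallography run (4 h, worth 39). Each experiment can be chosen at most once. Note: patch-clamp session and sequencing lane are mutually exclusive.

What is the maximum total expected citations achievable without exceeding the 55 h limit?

244

Patch-clamp session + SAXS beamtime + AFM scan + XRD sweep + cryo-EM session + crystallography run uses 54 of the 55 h and totals 244.
No other feasible combination exceeds 244.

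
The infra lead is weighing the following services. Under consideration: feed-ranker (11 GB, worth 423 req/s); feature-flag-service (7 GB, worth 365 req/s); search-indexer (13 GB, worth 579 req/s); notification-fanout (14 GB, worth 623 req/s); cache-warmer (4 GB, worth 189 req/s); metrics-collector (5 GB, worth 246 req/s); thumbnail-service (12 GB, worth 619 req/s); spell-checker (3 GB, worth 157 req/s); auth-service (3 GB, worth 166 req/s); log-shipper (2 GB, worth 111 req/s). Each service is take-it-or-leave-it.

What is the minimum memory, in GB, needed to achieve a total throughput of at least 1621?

32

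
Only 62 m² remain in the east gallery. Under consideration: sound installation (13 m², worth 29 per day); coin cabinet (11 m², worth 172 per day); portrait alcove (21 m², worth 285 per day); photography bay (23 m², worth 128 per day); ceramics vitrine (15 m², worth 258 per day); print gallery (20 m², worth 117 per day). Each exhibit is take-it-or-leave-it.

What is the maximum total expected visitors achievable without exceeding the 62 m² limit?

744

Density check — ceramics vitrine 17.20, coin cabinet 15.64, portrait alcove 13.57 are the best per m².
Best packing: sound installation + coin cabinet + portrait alcove + ceramics vitrine — 60 m², 744 total.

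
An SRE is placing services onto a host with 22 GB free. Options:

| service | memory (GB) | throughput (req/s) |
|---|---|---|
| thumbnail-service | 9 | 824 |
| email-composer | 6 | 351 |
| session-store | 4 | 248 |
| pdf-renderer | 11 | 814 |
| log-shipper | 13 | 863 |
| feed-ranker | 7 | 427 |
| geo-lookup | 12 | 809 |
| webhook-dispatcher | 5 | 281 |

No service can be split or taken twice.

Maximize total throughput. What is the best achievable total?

1687

Ranking by ratio (throughput/GB): thumbnail-service 91.56, pdf-renderer 74.00, geo-lookup 67.42, log-shipper 66.38.
Greedy by ratio would take thumbnail-service + pdf-renderer: 20 GB used, total 1638.
Dropping pdf-renderer frees 11 GB; slotting in log-shipper (13 GB) lifts the total to 1687 at 22 GB.
Next best is thumbnail-service + pdf-renderer at 1638 (20 GB) — short by 49.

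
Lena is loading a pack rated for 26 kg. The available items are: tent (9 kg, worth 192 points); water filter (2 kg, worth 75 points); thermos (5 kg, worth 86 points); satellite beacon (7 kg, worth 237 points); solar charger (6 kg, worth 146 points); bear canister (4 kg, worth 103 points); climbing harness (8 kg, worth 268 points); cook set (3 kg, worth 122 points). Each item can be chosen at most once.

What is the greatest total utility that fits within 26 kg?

Ranking by ratio (utility/kg): cook set 40.67, water filter 37.50, satellite beacon 33.86.
The ratio heuristic lands on water filter + satellite beacon + bear canister + climbing harness + cook set (805) but leaves 2 kg idle.
Dropping bear canister frees 4 kg; slotting in solar charger (6 kg) lifts the total to 848 at 26 kg.

848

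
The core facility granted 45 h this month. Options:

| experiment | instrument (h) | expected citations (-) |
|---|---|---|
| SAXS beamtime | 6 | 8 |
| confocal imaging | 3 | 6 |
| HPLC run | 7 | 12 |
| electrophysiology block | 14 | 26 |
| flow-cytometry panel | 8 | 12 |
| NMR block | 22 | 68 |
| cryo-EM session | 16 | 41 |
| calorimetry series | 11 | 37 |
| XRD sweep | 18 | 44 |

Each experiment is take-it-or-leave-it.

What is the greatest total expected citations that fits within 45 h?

123

The ratio ordering already packs tightly: confocal imaging + HPLC run + NMR block + calorimetry series, 43 h, 123.
Confocal imaging + flow-cytometry panel + NMR block + calorimetry series (44 h) also reaches 123 — a tie, but nothing goes higher.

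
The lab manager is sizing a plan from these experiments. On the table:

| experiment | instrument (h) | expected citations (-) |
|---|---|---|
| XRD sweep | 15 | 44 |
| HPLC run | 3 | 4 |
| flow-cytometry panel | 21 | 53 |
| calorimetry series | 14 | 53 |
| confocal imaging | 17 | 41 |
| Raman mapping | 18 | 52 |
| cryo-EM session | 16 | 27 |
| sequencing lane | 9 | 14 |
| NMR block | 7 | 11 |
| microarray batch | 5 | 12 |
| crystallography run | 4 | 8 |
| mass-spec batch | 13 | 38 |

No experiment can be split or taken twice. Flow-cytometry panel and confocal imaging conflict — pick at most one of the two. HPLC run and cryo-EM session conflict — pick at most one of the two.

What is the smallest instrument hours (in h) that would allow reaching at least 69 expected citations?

Minimise h subject to total expected citations ≥ 69.
Taking HPLC run + calorimetry series + microarray batch gives 69 (≥ 69) for 22 h.
No combination under 22 h hits 69.

22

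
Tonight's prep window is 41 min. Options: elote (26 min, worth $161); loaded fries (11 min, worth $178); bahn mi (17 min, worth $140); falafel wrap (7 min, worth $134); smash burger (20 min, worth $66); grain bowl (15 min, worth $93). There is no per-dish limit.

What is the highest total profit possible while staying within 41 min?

714

Greedy by ratio would take 5×falafel wrap: 35 min used, total 670.
Replace falafel wrap with loaded fries: the trade gains 44 net, giving 714 at 39 min.
Every other selection either busts 41 min or fails to beat 714.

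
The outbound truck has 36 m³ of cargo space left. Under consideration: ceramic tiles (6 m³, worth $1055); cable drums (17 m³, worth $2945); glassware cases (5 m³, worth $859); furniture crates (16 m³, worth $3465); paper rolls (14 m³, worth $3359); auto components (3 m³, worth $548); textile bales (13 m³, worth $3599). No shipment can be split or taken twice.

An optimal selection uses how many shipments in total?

4

Optimal total is 8561.
ceramic tiles + paper rolls + auto components + textile bales hits 8561 at 36 m³.
All optima have 4 shipments.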